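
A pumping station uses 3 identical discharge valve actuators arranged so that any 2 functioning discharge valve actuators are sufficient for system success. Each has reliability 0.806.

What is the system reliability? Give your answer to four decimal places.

0.9017

R = Σ_{i=2}^{3} C(3,i) p^i (1−p)^{3−i} with p = 0.806
C(3,2)·0.806^2·0.194^1 = 0.378088
C(3,3)·0.806^3·0.194^0 = 0.523607
Sum = 0.9017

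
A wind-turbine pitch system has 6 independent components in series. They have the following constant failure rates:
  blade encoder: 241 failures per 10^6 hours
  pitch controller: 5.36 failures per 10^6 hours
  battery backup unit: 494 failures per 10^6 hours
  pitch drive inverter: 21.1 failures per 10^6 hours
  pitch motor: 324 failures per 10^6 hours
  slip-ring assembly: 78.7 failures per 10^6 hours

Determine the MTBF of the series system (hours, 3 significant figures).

859

Series of exponential components: λ_sys = Σ λ_i
λ_sys = 0.000241 + 0.00000536 + 0.000494 + 0.0000211 + 0.000324 + 0.0000787 = 1.1642e-03 /h
MTBF = 1 / λ_sys = 859 h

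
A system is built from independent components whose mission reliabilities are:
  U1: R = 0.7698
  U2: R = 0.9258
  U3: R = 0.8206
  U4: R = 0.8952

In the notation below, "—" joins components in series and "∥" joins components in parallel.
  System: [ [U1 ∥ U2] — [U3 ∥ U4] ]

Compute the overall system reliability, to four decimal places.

0.9644

Parallel (U1 and U2): 1 − (1 − 0.769800)(1 − 0.925800) = 0.982919
Parallel (U3 and U4): 1 − (1 − 0.820600)(1 − 0.895200) = 0.981199
Series ([0.982919] and [0.981199]): 0.982919 × 0.981199 = 0.9644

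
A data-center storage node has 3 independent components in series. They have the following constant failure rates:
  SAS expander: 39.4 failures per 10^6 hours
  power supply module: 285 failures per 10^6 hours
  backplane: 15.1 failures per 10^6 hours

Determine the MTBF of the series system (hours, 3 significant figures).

2950

Series of exponential components: λ_sys = Σ λ_i
λ_sys = 0.0000394 + 0.000285 + 0.0000151 = 3.3950e-04 /h
MTBF = 1 / λ_sys = 2950 h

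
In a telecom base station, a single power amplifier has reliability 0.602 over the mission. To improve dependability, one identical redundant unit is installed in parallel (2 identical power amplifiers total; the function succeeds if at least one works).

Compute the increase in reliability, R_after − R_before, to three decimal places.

0.240

R_before = 0.602
R_after = 1 − (1 − 0.602)^2 = 0.842
ΔR = 0.842 − 0.602 = 0.240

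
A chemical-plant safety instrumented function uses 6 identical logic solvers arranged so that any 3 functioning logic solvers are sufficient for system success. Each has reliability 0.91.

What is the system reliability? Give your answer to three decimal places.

0.999

R = Σ_{i=3}^{6} C(6,i) p^i (1−p)^{6−i} with p = 0.91
C(6,3)·0.91^3·0.09^3 = 0.01099
C(6,4)·0.91^4·0.09^2 = 0.08332
C(6,5)·0.91^5·0.09^1 = 0.33698
C(6,6)·0.91^6·0.09^0 = 0.56787
Sum = 0.999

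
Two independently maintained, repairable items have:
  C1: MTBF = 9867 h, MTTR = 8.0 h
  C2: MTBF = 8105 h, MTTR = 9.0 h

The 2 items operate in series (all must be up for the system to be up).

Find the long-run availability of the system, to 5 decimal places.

0.99808

A(C1) = MTBF/(MTBF+MTTR) = 9867/(9867+8.0) = 0.999190
A(C2) = MTBF/(MTBF+MTTR) = 8105/(8105+9.0) = 0.998891
Series availability: 0.999190 × 0.998891 = 0.99808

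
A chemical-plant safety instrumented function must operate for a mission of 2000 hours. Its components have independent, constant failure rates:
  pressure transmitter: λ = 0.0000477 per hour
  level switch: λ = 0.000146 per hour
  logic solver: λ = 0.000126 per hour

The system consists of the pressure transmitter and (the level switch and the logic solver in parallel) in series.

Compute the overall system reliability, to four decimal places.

0.8577

R(pressure transmitter) = exp(−0.0000477 × 2000) = 0.909009
R(level switch) = exp(−0.000146 × 2000) = 0.746769
R(logic solver) = exp(−0.000126 × 2000) = 0.777245
Parallel (level switch and logic solver): 1 − (1 − 0.746769)(1 − 0.777245) = 0.943592
Series (pressure transmitter and [0.943592]): 0.909009 × 0.943592 = 0.8577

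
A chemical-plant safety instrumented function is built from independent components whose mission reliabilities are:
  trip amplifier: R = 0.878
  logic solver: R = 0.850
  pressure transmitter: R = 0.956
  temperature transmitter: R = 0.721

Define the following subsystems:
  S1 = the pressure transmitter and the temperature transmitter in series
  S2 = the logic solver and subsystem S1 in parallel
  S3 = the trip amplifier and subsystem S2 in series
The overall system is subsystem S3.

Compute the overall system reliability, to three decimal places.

Series (pressure transmitter and temperature transmitter): 0.95600 × 0.72100 = 0.68928
Parallel (logic solver and [0.68928]): 1 − (1 − 0.85000)(1 − 0.68928) = 0.95339
Series (trip amplifier and [0.95339]): 0.87800 × 0.95339 = 0.837

0.837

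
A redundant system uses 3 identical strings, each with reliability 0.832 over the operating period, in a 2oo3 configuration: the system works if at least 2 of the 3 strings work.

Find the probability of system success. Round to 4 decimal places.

R = Σ_{i=2}^{3} C(3,i) p^i (1−p)^{3−i} with p = 0.832
C(3,2)·0.832^2·0.168^1 = 0.348881
C(3,3)·0.832^3·0.168^0 = 0.575930
Sum = 0.9248

0.9248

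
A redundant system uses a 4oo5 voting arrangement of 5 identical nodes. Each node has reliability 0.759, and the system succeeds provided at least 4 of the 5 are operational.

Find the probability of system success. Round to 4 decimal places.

R = Σ_{i=4}^{5} C(5,i) p^i (1−p)^{5−i} with p = 0.759
C(5,4)·0.759^4·0.241^1 = 0.399903
C(5,5)·0.759^5·0.241^0 = 0.251889
Sum = 0.6518

0.6518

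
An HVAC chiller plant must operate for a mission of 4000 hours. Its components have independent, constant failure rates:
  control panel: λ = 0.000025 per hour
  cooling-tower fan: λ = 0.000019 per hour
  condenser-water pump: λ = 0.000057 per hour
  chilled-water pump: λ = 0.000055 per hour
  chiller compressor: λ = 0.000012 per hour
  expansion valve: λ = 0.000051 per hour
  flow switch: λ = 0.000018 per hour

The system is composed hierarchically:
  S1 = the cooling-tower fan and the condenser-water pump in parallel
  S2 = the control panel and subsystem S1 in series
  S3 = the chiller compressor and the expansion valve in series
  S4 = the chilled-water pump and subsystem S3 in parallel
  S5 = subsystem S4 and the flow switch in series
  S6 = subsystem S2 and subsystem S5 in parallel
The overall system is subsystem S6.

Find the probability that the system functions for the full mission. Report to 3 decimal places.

R(control panel) = exp(−0.000025 × 4000) = 0.90484
R(cooling-tower fan) = exp(−0.000019 × 4000) = 0.92682
R(condenser-water pump) = exp(−0.000057 × 4000) = 0.79612
R(chilled-water pump) = exp(−0.000055 × 4000) = 0.80252
R(chiller compressor) = exp(−0.000012 × 4000) = 0.95313
R(expansion valve) = exp(−0.000051 × 4000) = 0.81546
R(flow switch) = exp(−0.000018 × 4000) = 0.93053
Parallel (cooling-tower fan and condenser-water pump): 1 − (1 − 0.92682)(1 − 0.79612) = 0.98508
Series (control panel and [0.98508]): 0.90484 × 0.98508 = 0.89134
Series (chiller compressor and expansion valve): 0.95313 × 0.81546 = 0.77724
Parallel (chilled-water pump and [0.77724]): 1 − (1 − 0.80252)(1 − 0.77724) = 0.95601
Series ([0.95601] and flow switch): 0.95601 × 0.93053 = 0.88960
Parallel ([0.89134] and [0.88960]): 1 − (1 − 0.89134)(1 − 0.88960) = 0.988

0.988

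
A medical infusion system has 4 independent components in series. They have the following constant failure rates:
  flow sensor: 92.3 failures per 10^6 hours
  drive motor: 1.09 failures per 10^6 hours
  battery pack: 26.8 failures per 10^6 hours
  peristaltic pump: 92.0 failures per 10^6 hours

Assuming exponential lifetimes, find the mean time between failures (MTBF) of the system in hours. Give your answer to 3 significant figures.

4710

Series of exponential components: λ_sys = Σ λ_i
λ_sys = 0.0000923 + 0.00000109 + 0.0000268 + 0.0000920 = 2.1219e-04 /h
MTBF = 1 / λ_sys = 4710 h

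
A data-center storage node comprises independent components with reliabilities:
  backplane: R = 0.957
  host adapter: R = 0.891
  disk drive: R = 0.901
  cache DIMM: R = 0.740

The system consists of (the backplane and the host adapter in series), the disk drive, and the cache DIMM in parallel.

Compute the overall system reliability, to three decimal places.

0.996

Series (backplane and host adapter): 0.95700 × 0.89100 = 0.85269
Parallel ([0.85269], disk drive, and cache DIMM): 1 − (1 − 0.85269)(1 − 0.90100)(1 − 0.74000) = 0.996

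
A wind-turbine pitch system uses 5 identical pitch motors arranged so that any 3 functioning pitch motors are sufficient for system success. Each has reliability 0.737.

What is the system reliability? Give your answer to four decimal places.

R = Σ_{i=3}^{5} C(5,i) p^i (1−p)^{5−i} with p = 0.737
C(5,3)·0.737^3·0.263^2 = 0.276894
C(5,4)·0.737^4·0.263^1 = 0.387968
C(5,5)·0.737^5·0.263^0 = 0.217439
Sum = 0.8823

0.8823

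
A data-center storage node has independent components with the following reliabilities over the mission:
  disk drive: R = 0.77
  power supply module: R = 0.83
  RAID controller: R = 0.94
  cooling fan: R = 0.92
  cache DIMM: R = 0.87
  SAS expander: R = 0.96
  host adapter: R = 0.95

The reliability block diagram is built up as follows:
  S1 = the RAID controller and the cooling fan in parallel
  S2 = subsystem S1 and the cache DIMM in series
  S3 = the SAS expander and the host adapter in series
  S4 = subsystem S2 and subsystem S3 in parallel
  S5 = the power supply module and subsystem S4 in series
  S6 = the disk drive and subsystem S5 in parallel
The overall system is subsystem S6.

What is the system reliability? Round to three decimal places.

0.959

Parallel (RAID controller and cooling fan): 1 − (1 − 0.94000)(1 − 0.92000) = 0.99520
Series ([0.99520] and cache DIMM): 0.99520 × 0.87000 = 0.86582
Series (SAS expander and host adapter): 0.96000 × 0.95000 = 0.91200
Parallel ([0.86582] and [0.91200]): 1 − (1 − 0.86582)(1 − 0.91200) = 0.98819
Series (power supply module and [0.98819]): 0.83000 × 0.98819 = 0.82020
Parallel (disk drive and [0.82020]): 1 − (1 − 0.77000)(1 − 0.82020) = 0.959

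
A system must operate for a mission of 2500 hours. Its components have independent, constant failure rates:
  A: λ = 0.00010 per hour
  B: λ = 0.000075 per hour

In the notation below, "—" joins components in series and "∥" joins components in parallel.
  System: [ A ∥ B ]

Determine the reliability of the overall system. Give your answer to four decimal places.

R(A) = exp(−0.00010 × 2500) = 0.778801
R(B) = exp(−0.000075 × 2500) = 0.829029
Parallel (A and B): 1 − (1 − 0.778801)(1 − 0.829029) = 0.9622

0.9622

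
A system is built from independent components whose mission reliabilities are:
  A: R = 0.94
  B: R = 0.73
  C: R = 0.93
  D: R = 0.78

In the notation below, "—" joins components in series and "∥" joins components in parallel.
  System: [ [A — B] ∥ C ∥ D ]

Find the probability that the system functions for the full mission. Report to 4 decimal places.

0.9952

Series (A and B): 0.940000 × 0.730000 = 0.686200
Parallel ([0.686200], C, and D): 1 − (1 − 0.686200)(1 − 0.930000)(1 − 0.780000) = 0.9952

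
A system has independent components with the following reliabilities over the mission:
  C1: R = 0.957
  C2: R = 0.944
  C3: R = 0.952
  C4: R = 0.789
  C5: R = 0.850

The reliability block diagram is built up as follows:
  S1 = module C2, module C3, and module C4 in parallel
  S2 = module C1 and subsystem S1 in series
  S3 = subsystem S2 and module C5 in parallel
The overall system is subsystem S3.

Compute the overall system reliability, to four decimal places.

0.9935

Parallel (C2, C3, and C4): 1 − (1 − 0.944000)(1 − 0.952000)(1 − 0.789000) = 0.999433
Series (C1 and [0.999433]): 0.957000 × 0.999433 = 0.956457
Parallel ([0.956457] and C5): 1 − (1 − 0.956457)(1 − 0.850000) = 0.9935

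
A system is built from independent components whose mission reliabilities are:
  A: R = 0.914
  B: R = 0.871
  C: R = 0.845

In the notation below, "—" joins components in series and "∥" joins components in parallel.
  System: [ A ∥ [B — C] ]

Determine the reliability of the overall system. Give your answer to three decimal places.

Series (B and C): 0.87100 × 0.84500 = 0.73600
Parallel (A and [0.73600]): 1 − (1 − 0.91400)(1 − 0.73600) = 0.977

0.977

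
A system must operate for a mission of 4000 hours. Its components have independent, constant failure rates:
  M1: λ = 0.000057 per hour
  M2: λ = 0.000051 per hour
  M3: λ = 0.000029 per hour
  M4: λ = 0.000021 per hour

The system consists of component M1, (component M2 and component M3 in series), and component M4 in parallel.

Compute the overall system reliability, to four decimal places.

0.9955

R(M1) = exp(−0.000057 × 4000) = 0.796124
R(M2) = exp(−0.000051 × 4000) = 0.815462
R(M3) = exp(−0.000029 × 4000) = 0.890475
R(M4) = exp(−0.000021 × 4000) = 0.919431
Series (M2 and M3): 0.815462 × 0.890475 = 0.726149
Parallel (M1, [0.726149], and M4): 1 − (1 − 0.796124)(1 − 0.726149)(1 − 0.919431) = 0.9955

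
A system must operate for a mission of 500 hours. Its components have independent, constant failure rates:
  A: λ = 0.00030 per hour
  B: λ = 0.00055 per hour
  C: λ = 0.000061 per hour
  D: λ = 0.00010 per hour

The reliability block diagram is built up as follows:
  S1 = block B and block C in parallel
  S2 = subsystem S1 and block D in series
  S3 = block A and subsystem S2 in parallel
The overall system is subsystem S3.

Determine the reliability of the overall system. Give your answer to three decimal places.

0.992

R(A) = exp(−0.00030 × 500) = 0.86071
R(B) = exp(−0.00055 × 500) = 0.75957
R(C) = exp(−0.000061 × 500) = 0.96996
R(D) = exp(−0.00010 × 500) = 0.95123
Parallel (B and C): 1 − (1 − 0.75957)(1 − 0.96996) = 0.99278
Series ([0.99278] and D): 0.99278 × 0.95123 = 0.94436
Parallel (A and [0.94436]): 1 − (1 − 0.86071)(1 − 0.94436) = 0.992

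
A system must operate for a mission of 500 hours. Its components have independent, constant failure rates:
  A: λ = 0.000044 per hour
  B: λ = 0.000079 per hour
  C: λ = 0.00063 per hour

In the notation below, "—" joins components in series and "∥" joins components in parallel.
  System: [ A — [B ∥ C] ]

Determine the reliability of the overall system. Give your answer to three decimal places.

R(A) = exp(−0.000044 × 500) = 0.97824
R(B) = exp(−0.000079 × 500) = 0.96127
R(C) = exp(−0.00063 × 500) = 0.72979
Parallel (B and C): 1 − (1 − 0.96127)(1 − 0.72979) = 0.98953
Series (A and [0.98953]): 0.97824 × 0.98953 = 0.968

0.968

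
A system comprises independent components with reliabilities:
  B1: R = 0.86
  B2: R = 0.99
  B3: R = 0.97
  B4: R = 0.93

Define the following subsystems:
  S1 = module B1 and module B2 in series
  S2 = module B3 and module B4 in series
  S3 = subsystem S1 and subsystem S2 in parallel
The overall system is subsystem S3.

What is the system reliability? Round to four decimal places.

Series (B1 and B2): 0.860000 × 0.990000 = 0.851400
Series (B3 and B4): 0.970000 × 0.930000 = 0.902100
Parallel ([0.851400] and [0.902100]): 1 − (1 − 0.851400)(1 − 0.902100) = 0.9855

0.9855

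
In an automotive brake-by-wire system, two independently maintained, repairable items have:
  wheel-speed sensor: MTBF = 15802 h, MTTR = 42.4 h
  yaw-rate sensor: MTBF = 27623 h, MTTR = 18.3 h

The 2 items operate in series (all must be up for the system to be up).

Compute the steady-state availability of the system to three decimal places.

A(wheel-speed sensor) = MTBF/(MTBF+MTTR) = 15802/(15802+42.4) = 0.997324
A(yaw-rate sensor) = MTBF/(MTBF+MTTR) = 27623/(27623+18.3) = 0.999338
Series availability: 0.997324 × 0.999338 = 0.997

0.997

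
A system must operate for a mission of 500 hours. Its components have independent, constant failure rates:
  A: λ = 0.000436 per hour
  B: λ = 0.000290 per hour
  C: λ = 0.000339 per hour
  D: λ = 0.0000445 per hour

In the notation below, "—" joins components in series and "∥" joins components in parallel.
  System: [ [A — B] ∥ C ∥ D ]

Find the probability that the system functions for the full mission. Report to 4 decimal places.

0.9990

R(A) = exp(−0.000436 × 500) = 0.804125
R(B) = exp(−0.000290 × 500) = 0.865022
R(C) = exp(−0.000339 × 500) = 0.844087
R(D) = exp(−0.0000445 × 500) = 0.977996
Series (A and B): 0.804125 × 0.865022 = 0.695586
Parallel ([0.695586], C, and D): 1 − (1 − 0.695586)(1 − 0.844087)(1 − 0.977996) = 0.9990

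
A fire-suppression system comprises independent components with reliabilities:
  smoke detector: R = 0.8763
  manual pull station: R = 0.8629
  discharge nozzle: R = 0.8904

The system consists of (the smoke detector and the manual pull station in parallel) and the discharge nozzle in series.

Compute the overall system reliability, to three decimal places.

0.875

Parallel (smoke detector and manual pull station): 1 − (1 − 0.87630)(1 − 0.86290) = 0.98304
Series ([0.98304] and discharge nozzle): 0.98304 × 0.89040 = 0.875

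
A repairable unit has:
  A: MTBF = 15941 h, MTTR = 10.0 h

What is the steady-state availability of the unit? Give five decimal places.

A(A) = MTBF/(MTBF+MTTR) = 15941/(15941+10.0) = 0.99937

0.99937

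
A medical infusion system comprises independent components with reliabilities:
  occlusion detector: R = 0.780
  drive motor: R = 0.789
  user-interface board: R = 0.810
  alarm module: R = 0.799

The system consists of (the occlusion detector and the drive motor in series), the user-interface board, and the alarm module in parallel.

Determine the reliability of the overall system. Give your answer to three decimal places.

0.985

Series (occlusion detector and drive motor): 0.78000 × 0.78900 = 0.61542
Parallel ([0.61542], user-interface board, and alarm module): 1 − (1 − 0.61542)(1 − 0.81000)(1 − 0.79900) = 0.985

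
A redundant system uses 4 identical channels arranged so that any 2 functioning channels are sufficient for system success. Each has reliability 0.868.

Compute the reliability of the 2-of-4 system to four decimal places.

R = Σ_{i=2}^{4} C(4,i) p^i (1−p)^{4−i} with p = 0.868
C(4,2)·0.868^2·0.132^2 = 0.078766
C(4,3)·0.868^3·0.132^1 = 0.345297
C(4,4)·0.868^4·0.132^0 = 0.567648
Sum = 0.9917

0.9917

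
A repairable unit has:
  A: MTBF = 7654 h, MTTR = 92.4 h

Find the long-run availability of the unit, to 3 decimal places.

A(A) = MTBF/(MTBF+MTTR) = 7654/(7654+92.4) = 0.988

0.988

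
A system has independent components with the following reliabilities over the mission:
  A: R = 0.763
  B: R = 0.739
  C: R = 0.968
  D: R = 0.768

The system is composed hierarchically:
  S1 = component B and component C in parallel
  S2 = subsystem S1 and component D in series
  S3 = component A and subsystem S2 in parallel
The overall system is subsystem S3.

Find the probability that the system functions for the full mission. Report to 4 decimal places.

Parallel (B and C): 1 − (1 − 0.739000)(1 − 0.968000) = 0.991648
Series ([0.991648] and D): 0.991648 × 0.768000 = 0.761586
Parallel (A and [0.761586]): 1 − (1 − 0.763000)(1 − 0.761586) = 0.9435

0.9435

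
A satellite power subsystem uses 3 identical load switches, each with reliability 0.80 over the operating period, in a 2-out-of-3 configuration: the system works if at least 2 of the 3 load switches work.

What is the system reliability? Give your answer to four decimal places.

R = Σ_{i=2}^{3} C(3,i) p^i (1−p)^{3−i} with p = 0.80
C(3,2)·0.80^2·0.20^1 = 0.384000
C(3,3)·0.80^3·0.20^0 = 0.512000
Sum = 0.8960

0.8960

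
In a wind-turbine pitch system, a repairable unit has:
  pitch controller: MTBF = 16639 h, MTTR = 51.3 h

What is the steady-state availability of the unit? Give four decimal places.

A(pitch controller) = MTBF/(MTBF+MTTR) = 16639/(16639+51.3) = 0.9969

0.9969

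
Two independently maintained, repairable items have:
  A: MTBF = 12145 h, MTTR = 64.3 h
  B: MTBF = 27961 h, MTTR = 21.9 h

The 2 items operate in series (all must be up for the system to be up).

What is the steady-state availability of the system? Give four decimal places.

A(A) = MTBF/(MTBF+MTTR) = 12145/(12145+64.3) = 0.994734
A(B) = MTBF/(MTBF+MTTR) = 27961/(27961+21.9) = 0.999217
Series availability: 0.994734 × 0.999217 = 0.9940

0.9940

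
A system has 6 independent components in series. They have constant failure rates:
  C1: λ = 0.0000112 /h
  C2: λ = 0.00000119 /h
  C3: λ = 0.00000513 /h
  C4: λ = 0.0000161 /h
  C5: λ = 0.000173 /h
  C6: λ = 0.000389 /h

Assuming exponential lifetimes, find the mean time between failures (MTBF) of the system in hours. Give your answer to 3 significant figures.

1680

Series of exponential components: λ_sys = Σ λ_i
λ_sys = 0.0000112 + 0.00000119 + 0.00000513 + 0.0000161 + 0.000173 + 0.000389 = 5.9562e-04 /h
MTBF = 1 / λ_sys = 1680 h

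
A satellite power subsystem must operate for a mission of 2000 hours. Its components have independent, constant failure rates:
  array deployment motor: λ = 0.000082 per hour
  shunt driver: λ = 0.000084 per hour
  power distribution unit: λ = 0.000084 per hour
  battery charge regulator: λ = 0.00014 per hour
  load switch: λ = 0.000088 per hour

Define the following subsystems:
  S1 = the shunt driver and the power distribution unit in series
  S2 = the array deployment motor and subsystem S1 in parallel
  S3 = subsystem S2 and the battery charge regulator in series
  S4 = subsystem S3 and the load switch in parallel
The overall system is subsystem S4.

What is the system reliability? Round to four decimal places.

0.9553

R(array deployment motor) = exp(−0.000082 × 2000) = 0.848742
R(shunt driver) = exp(−0.000084 × 2000) = 0.845354
R(power distribution unit) = exp(−0.000084 × 2000) = 0.845354
R(battery charge regulator) = exp(−0.00014 × 2000) = 0.755784
R(load switch) = exp(−0.000088 × 2000) = 0.838618
Series (shunt driver and power distribution unit): 0.845354 × 0.845354 = 0.714623
Parallel (array deployment motor and [0.714623]): 1 − (1 − 0.848742)(1 − 0.714623) = 0.956834
Series ([0.956834] and battery charge regulator): 0.956834 × 0.755784 = 0.723160
Parallel ([0.723160] and load switch): 1 − (1 − 0.723160)(1 − 0.838618) = 0.9553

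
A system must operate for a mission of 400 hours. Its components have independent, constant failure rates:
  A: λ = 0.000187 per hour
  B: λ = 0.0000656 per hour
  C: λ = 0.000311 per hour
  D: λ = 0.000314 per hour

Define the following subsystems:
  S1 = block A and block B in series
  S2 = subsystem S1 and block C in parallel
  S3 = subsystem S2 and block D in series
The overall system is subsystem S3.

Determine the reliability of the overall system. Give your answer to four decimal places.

R(A) = exp(−0.000187 × 400) = 0.927929
R(B) = exp(−0.0000656 × 400) = 0.974101
R(C) = exp(−0.000311 × 400) = 0.883027
R(D) = exp(−0.000314 × 400) = 0.881968
Series (A and B): 0.927929 × 0.974101 = 0.903897
Parallel ([0.903897] and C): 1 − (1 − 0.903897)(1 − 0.883027) = 0.988759
Series ([0.988759] and D): 0.988759 × 0.881968 = 0.8721

0.8721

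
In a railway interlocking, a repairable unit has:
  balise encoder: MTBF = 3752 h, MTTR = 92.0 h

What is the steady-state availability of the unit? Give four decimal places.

0.9761

A(balise encoder) = MTBF/(MTBF+MTTR) = 3752/(3752+92.0) = 0.9761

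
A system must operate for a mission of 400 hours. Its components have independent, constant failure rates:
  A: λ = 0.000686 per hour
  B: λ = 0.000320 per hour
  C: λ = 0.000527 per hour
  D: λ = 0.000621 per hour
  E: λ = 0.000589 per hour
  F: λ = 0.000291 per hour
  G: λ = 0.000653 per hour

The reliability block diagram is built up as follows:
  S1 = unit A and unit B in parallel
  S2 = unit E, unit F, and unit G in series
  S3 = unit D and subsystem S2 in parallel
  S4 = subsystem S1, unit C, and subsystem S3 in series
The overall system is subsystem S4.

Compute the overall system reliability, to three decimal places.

R(A) = exp(−0.000686 × 400) = 0.76003
R(B) = exp(−0.000320 × 400) = 0.87985
R(C) = exp(−0.000527 × 400) = 0.80994
R(D) = exp(−0.000621 × 400) = 0.78005
R(E) = exp(−0.000589 × 400) = 0.79010
R(F) = exp(−0.000291 × 400) = 0.89012
R(G) = exp(−0.000653 × 400) = 0.77013
Parallel (A and B): 1 − (1 − 0.76003)(1 − 0.87985) = 0.97117
Series (E, F, and G): 0.79010 × 0.89012 × 0.77013 = 0.54162
Parallel (D and [0.54162]): 1 − (1 − 0.78005)(1 − 0.54162) = 0.89918
Series ([0.97117], C, and [0.89918]): 0.97117 × 0.80994 × 0.89918 = 0.707

0.707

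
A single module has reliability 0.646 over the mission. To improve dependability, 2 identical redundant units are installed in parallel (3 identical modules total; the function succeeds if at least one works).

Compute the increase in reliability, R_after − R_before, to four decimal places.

R_before = 0.646
R_after = 1 − (1 − 0.646)^3 = 0.9556
ΔR = 0.9556 − 0.646 = 0.3096

0.3096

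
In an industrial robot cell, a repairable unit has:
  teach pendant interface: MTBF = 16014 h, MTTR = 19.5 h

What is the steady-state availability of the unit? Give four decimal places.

A(teach pendant interface) = MTBF/(MTBF+MTTR) = 16014/(16014+19.5) = 0.9988

0.9988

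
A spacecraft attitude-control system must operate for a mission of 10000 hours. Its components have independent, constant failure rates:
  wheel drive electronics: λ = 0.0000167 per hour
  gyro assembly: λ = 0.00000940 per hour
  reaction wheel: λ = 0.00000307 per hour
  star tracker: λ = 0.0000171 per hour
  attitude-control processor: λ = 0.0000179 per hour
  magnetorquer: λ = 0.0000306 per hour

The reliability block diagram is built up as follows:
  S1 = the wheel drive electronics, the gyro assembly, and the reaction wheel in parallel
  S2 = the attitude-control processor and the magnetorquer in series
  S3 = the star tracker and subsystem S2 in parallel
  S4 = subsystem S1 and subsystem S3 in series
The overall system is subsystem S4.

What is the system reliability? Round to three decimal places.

0.939

R(wheel drive electronics) = exp(−0.0000167 × 10000) = 0.84620
R(gyro assembly) = exp(−0.00000940 × 10000) = 0.91028
R(reaction wheel) = exp(−0.00000307 × 10000) = 0.96977
R(star tracker) = exp(−0.0000171 × 10000) = 0.84282
R(attitude-control processor) = exp(−0.0000179 × 10000) = 0.83611
R(magnetorquer) = exp(−0.0000306 × 10000) = 0.73639
Parallel (wheel drive electronics, gyro assembly, and reaction wheel): 1 − (1 − 0.84620)(1 − 0.91028)(1 − 0.96977) = 0.99958
Series (attitude-control processor and magnetorquer): 0.83611 × 0.73639 = 0.61570
Parallel (star tracker and [0.61570]): 1 − (1 − 0.84282)(1 − 0.61570) = 0.93960
Series ([0.99958] and [0.93960]): 0.99958 × 0.93960 = 0.939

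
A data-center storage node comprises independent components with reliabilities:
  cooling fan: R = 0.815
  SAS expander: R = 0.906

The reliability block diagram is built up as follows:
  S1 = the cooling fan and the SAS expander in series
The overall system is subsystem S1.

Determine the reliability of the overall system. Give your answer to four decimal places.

Series (cooling fan and SAS expander): 0.815000 × 0.906000 = 0.7384

0.7384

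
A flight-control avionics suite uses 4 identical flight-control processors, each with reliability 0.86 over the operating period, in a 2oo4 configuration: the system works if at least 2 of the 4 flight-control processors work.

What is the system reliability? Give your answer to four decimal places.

0.9902

R = Σ_{i=2}^{4} C(4,i) p^i (1−p)^{4−i} with p = 0.86
C(4,2)·0.86^2·0.14^2 = 0.086977
C(4,3)·0.86^3·0.14^1 = 0.356191
C(4,4)·0.86^4·0.14^0 = 0.547008
Sum = 0.9902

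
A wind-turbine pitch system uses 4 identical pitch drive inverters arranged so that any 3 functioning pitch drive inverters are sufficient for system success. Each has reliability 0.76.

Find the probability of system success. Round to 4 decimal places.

R = Σ_{i=3}^{4} C(4,i) p^i (1−p)^{4−i} with p = 0.76
C(4,3)·0.76^3·0.24^1 = 0.421417
C(4,4)·0.76^4·0.24^0 = 0.333622
Sum = 0.7550

0.7550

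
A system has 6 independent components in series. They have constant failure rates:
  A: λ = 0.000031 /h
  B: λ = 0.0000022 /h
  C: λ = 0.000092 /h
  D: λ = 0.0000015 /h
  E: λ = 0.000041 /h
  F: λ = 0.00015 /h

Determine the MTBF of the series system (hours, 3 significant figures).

3150

Series of exponential components: λ_sys = Σ λ_i
λ_sys = 0.000031 + 0.0000022 + 0.000092 + 0.0000015 + 0.000041 + 0.00015 = 3.1770e-04 /h
MTBF = 1 / λ_sys = 3150 h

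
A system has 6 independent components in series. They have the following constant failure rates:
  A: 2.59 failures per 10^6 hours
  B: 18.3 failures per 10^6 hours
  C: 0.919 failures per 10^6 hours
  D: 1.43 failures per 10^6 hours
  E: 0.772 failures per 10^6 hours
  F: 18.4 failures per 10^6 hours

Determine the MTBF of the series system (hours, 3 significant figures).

Series of exponential components: λ_sys = Σ λ_i
λ_sys = 0.00000259 + 0.0000183 + 0.000000919 + 0.00000143 + 0.000000772 + 0.0000184 = 4.2411e-05 /h
MTBF = 1 / λ_sys = 23600 h

23600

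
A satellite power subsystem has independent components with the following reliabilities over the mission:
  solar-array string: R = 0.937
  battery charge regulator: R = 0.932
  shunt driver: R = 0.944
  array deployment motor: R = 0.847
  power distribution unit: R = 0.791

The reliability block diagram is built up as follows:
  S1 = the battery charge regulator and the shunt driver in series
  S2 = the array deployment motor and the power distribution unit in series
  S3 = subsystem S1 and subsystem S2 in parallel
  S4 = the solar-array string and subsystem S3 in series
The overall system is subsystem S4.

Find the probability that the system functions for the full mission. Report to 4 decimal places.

0.8998

Series (battery charge regulator and shunt driver): 0.932000 × 0.944000 = 0.879808
Series (array deployment motor and power distribution unit): 0.847000 × 0.791000 = 0.669977
Parallel ([0.879808] and [0.669977]): 1 − (1 − 0.879808)(1 − 0.669977) = 0.960334
Series (solar-array string and [0.960334]): 0.937000 × 0.960334 = 0.8998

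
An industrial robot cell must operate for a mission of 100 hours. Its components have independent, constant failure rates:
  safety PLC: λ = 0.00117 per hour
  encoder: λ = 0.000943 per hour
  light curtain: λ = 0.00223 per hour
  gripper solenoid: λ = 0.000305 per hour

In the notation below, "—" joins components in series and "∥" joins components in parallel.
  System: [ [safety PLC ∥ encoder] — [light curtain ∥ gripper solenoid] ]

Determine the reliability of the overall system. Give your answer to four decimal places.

0.9841

R(safety PLC) = exp(−0.00117 × 100) = 0.889585
R(encoder) = exp(−0.000943 × 100) = 0.910010
R(light curtain) = exp(−0.00223 × 100) = 0.800115
R(gripper solenoid) = exp(−0.000305 × 100) = 0.969960
Parallel (safety PLC and encoder): 1 − (1 − 0.889585)(1 − 0.910010) = 0.990064
Parallel (light curtain and gripper solenoid): 1 − (1 − 0.800115)(1 − 0.969960) = 0.993995
Series ([0.990064] and [0.993995]): 0.990064 × 0.993995 = 0.9841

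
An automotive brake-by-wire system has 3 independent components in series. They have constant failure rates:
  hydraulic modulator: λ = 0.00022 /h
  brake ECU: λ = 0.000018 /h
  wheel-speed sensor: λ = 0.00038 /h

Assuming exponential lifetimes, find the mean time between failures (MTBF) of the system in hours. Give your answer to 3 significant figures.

1620

Series of exponential components: λ_sys = Σ λ_i
λ_sys = 0.00022 + 0.000018 + 0.00038 = 6.1800e-04 /h
MTBF = 1 / λ_sys = 1620 h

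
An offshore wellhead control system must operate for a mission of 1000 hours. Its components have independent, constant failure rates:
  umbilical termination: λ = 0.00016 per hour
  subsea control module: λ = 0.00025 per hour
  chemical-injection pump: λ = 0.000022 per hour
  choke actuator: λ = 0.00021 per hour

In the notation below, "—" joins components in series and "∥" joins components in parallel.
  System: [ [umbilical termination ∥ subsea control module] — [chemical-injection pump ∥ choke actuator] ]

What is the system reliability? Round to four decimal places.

0.9633

R(umbilical termination) = exp(−0.00016 × 1000) = 0.852144
R(subsea control module) = exp(−0.00025 × 1000) = 0.778801
R(chemical-injection pump) = exp(−0.000022 × 1000) = 0.978240
R(choke actuator) = exp(−0.00021 × 1000) = 0.810584
Parallel (umbilical termination and subsea control module): 1 − (1 − 0.852144)(1 − 0.778801) = 0.967294
Parallel (chemical-injection pump and choke actuator): 1 − (1 − 0.978240)(1 − 0.810584) = 0.995878
Series ([0.967294] and [0.995878]): 0.967294 × 0.995878 = 0.9633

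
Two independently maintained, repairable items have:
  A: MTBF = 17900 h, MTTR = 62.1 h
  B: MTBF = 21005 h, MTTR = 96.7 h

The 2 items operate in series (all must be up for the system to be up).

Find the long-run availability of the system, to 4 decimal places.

A(A) = MTBF/(MTBF+MTTR) = 17900/(17900+62.1) = 0.996543
A(B) = MTBF/(MTBF+MTTR) = 21005/(21005+96.7) = 0.995417
Series availability: 0.996543 × 0.995417 = 0.9920

0.9920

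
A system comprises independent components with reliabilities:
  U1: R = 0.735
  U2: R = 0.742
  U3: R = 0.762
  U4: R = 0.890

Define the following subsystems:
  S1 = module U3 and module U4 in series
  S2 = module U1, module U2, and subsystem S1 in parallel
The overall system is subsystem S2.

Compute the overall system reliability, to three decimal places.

Series (U3 and U4): 0.76200 × 0.89000 = 0.67818
Parallel (U1, U2, and [0.67818]): 1 − (1 − 0.73500)(1 − 0.74200)(1 − 0.67818) = 0.978

0.978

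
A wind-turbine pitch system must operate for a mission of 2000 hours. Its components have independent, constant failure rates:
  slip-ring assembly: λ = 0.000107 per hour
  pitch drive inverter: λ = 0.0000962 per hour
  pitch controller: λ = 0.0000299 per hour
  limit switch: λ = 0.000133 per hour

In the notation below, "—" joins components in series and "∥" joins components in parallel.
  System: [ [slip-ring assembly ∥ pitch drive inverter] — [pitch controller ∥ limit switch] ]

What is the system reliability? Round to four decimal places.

R(slip-ring assembly) = exp(−0.000107 × 2000) = 0.807348
R(pitch drive inverter) = exp(−0.0000962 × 2000) = 0.824977
R(pitch controller) = exp(−0.0000299 × 2000) = 0.941953
R(limit switch) = exp(−0.000133 × 2000) = 0.766439
Parallel (slip-ring assembly and pitch drive inverter): 1 − (1 − 0.807348)(1 − 0.824977) = 0.966281
Parallel (pitch controller and limit switch): 1 − (1 − 0.941953)(1 − 0.766439) = 0.986442
Series ([0.966281] and [0.986442]): 0.966281 × 0.986442 = 0.9532

0.9532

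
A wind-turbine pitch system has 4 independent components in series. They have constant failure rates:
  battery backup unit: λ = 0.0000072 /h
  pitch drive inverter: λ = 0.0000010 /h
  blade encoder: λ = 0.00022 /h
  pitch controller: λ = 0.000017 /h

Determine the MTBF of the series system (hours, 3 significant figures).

Series of exponential components: λ_sys = Σ λ_i
λ_sys = 0.0000072 + 0.0000010 + 0.00022 + 0.000017 = 2.4520e-04 /h
MTBF = 1 / λ_sys = 4080 h

4080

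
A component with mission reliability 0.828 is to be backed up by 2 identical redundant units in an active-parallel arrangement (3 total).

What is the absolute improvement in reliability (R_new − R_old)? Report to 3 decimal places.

0.167

R_before = 0.828
R_after = 1 − (1 − 0.828)^3 = 0.995
ΔR = 0.995 − 0.828 = 0.167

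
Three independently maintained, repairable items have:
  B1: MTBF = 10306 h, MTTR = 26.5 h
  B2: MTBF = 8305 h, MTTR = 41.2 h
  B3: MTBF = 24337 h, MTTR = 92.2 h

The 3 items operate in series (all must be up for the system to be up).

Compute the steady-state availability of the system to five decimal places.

0.98877

A(B1) = MTBF/(MTBF+MTTR) = 10306/(10306+26.5) = 0.997435
A(B2) = MTBF/(MTBF+MTTR) = 8305/(8305+41.2) = 0.995064
A(B3) = MTBF/(MTBF+MTTR) = 24337/(24337+92.2) = 0.996226
Series availability: 0.997435 × 0.995064 × 0.996226 = 0.98877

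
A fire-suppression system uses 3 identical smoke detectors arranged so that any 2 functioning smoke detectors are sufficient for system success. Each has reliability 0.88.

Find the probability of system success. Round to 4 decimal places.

R = Σ_{i=2}^{3} C(3,i) p^i (1−p)^{3−i} with p = 0.88
C(3,2)·0.88^2·0.12^1 = 0.278784
C(3,3)·0.88^3·0.12^0 = 0.681472
Sum = 0.9603

0.9603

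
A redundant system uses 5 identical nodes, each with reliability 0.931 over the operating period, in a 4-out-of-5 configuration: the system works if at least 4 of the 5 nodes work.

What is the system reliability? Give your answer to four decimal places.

0.9586

R = Σ_{i=4}^{5} C(5,i) p^i (1−p)^{5−i} with p = 0.931
C(5,4)·0.931^4·0.069^1 = 0.259190
C(5,5)·0.931^5·0.069^0 = 0.699437
Sum = 0.9586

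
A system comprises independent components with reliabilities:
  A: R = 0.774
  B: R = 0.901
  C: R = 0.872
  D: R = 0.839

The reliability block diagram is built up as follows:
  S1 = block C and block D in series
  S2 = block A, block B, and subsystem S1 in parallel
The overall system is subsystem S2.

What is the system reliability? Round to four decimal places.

Series (C and D): 0.872000 × 0.839000 = 0.731608
Parallel (A, B, and [0.731608]): 1 − (1 − 0.774000)(1 − 0.901000)(1 − 0.731608) = 0.9940

0.9940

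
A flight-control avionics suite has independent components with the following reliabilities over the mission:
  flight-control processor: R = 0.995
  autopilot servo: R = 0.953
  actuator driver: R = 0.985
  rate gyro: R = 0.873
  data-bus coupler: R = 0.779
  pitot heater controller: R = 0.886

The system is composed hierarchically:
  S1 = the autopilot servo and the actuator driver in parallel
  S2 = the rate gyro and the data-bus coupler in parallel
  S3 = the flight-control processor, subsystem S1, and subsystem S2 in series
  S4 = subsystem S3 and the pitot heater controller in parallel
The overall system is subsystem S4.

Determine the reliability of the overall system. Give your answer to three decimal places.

Parallel (autopilot servo and actuator driver): 1 − (1 − 0.95300)(1 − 0.98500) = 0.99930
Parallel (rate gyro and data-bus coupler): 1 − (1 − 0.87300)(1 − 0.77900) = 0.97193
Series (flight-control processor, [0.99930], and [0.97193]): 0.99500 × 0.99930 × 0.97193 = 0.96639
Parallel ([0.96639] and pitot heater controller): 1 − (1 − 0.96639)(1 − 0.88600) = 0.996

0.996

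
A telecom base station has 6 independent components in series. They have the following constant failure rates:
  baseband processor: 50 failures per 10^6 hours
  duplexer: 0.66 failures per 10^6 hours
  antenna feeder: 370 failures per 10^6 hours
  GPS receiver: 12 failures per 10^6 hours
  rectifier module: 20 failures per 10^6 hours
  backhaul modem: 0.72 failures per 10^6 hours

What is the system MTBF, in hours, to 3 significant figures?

2210

Series of exponential components: λ_sys = Σ λ_i
λ_sys = 0.000050 + 0.00000066 + 0.00037 + 0.000012 + 0.000020 + 0.00000072 = 4.5338e-04 /h
MTBF = 1 / λ_sys = 2210 h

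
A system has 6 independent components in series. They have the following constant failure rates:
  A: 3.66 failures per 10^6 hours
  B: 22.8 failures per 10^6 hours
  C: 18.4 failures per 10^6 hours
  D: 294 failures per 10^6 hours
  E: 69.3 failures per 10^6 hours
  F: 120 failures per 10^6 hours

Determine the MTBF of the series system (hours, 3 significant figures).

1890

Series of exponential components: λ_sys = Σ λ_i
λ_sys = 0.00000366 + 0.0000228 + 0.0000184 + 0.000294 + 0.0000693 + 0.000120 = 5.2816e-04 /h
MTBF = 1 / λ_sys = 1890 h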